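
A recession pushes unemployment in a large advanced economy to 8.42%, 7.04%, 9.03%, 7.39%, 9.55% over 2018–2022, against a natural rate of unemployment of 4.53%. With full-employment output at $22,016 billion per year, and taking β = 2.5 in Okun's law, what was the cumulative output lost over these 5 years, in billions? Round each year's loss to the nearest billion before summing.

$10,337 billion

Year 2018: gap = -2.5 × (8.42 - 4.53) = -9.725%, loss ≈ 22016 × 9.725/100 ≈ 2141.
Year 2019: gap = -2.5 × (7.04 - 4.53) = -6.275%, loss ≈ 22016 × 6.275/100 ≈ 1382.
Year 2020: gap = -2.5 × (9.03 - 4.53) = -11.25%, loss ≈ 22016 × 11.25/100 ≈ 2477.
Year 2021: gap = -2.5 × (7.39 - 4.53) = -7.15%, loss ≈ 22016 × 7.15/100 ≈ 1574.
Year 2022: gap = -2.5 × (9.55 - 4.53) = -12.55%, loss ≈ 22016 × 12.55/100 ≈ 2763.
Total lost output = 2141 + 1382 + 2477 + 1574 + 2763 = 10337 billion.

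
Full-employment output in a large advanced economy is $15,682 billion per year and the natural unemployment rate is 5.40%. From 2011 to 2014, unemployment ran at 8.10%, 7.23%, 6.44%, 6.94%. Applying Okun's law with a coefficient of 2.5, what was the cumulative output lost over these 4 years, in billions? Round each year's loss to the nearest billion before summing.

Year 2011: gap = -2.5 × (8.1 - 5.4) = -6.75%, loss ≈ 15682 × 6.75/100 ≈ 1059.
Year 2012: gap = -2.5 × (7.23 - 5.4) = -4.575%, loss ≈ 15682 × 4.575/100 ≈ 717.
Year 2013: gap = -2.5 × (6.44 - 5.4) = -2.6%, loss ≈ 15682 × 2.6/100 ≈ 408.
Year 2014: gap = -2.5 × (6.94 - 5.4) = -3.85%, loss ≈ 15682 × 3.85/100 ≈ 604.
Total lost output = 1059 + 717 + 408 + 604 = 2788 billion.

$2,788 billion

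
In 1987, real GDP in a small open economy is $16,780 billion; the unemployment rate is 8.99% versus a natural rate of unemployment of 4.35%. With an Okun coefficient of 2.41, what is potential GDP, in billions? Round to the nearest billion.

Unemployment gap = 8.99 - 4.35 = 4.64 points, so output gap = -2.41 × 4.64 = -11.1824%.
Since Y = Y* × (1 + gap/100), Y* = 16780/0.888176 ≈ 18893 billion.

$18,893 billion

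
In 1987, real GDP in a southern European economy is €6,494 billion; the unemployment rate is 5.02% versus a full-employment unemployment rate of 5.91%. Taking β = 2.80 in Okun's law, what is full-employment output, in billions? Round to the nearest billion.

Unemployment gap = 5.02 - 5.91 = -0.89 points, so output gap = -2.8 × (-0.89) = 2.492%.
Since Y = Y* × (1 + gap/100), Y* = 6494/1.02492 ≈ 6336 billion.

€6,336 billion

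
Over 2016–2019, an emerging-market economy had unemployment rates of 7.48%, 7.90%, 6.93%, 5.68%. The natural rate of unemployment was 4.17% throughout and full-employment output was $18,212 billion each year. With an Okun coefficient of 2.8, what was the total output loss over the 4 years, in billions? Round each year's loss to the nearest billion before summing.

Year 2016: gap = -2.8 × (7.48 - 4.17) = -9.268%, loss ≈ 18212 × 9.268/100 ≈ 1688.
Year 2017: gap = -2.8 × (7.9 - 4.17) = -10.444%, loss ≈ 18212 × 10.444/100 ≈ 1902.
Year 2018: gap = -2.8 × (6.93 - 4.17) = -7.728%, loss ≈ 18212 × 7.728/100 ≈ 1407.
Year 2019: gap = -2.8 × (5.68 - 4.17) = -4.228%, loss ≈ 18212 × 4.228/100 ≈ 770.
Total lost output = 1688 + 1902 + 1407 + 770 = 5767 billion.

$5,767 billion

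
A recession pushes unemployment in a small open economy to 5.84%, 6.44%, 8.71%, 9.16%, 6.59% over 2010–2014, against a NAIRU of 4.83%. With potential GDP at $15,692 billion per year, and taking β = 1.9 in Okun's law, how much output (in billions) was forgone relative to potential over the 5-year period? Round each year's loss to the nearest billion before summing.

Year 2010: gap = -1.9 × (5.84 - 4.83) = -1.919%, loss ≈ 15692 × 1.919/100 ≈ 301.
Year 2011: gap = -1.9 × (6.44 - 4.83) = -3.059%, loss ≈ 15692 × 3.059/100 ≈ 480.
Year 2012: gap = -1.9 × (8.71 - 4.83) = -7.372%, loss ≈ 15692 × 7.372/100 ≈ 1157.
Year 2013: gap = -1.9 × (9.16 - 4.83) = -8.227%, loss ≈ 15692 × 8.227/100 ≈ 1291.
Year 2014: gap = -1.9 × (6.59 - 4.83) = -3.344%, loss ≈ 15692 × 3.344/100 ≈ 525.
Total lost output = 301 + 480 + 1157 + 1291 + 525 = 3754 billion.

$3,754 billion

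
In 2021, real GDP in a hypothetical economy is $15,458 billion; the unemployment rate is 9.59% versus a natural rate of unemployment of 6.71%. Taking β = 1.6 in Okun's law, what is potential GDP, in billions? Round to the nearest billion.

$16,205 billion

Unemployment gap = 9.59 - 6.71 = 2.88 points, so output gap = -1.6 × 2.88 = -4.608%.
Since Y = Y* × (1 + gap/100), Y* = 15458/0.95392 ≈ 16205 billion.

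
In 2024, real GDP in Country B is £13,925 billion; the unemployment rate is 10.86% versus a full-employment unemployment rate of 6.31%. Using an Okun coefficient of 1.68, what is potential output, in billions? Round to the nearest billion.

£15,078 billion

Unemployment gap = 10.86 - 6.31 = 4.55 points, so output gap = -1.68 × 4.55 = -7.644%.
Since Y = Y* × (1 + gap/100), Y* = 13925/0.92356 ≈ 15078 billion.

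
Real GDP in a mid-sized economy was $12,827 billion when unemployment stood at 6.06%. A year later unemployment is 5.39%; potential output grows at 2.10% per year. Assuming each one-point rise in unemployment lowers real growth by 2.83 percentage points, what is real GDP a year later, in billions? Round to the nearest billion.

Δu = 5.39 - 6.06 = -0.67 points.
Okun's law (growth form): g_Y = g_Y* - β × Δu = 2.10 - 2.83 × (-0.67) = 2.1 + 1.8961 = 3.9961%.
Real GDP in the next year = 12827 × (1 + 3.9961/100) = 12827 × 1.039961 ≈ 13340 billion.

$13,340 billion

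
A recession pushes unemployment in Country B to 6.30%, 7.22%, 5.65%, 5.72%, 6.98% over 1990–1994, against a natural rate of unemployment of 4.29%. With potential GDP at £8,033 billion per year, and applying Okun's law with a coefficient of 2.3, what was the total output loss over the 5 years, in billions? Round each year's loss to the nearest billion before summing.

Year 1990: gap = -2.3 × (6.3 - 4.29) = -4.623%, loss ≈ 8033 × 4.623/100 ≈ 371.
Year 1991: gap = -2.3 × (7.22 - 4.29) = -6.739%, loss ≈ 8033 × 6.739/100 ≈ 541.
Year 1992: gap = -2.3 × (5.65 - 4.29) = -3.128%, loss ≈ 8033 × 3.128/100 ≈ 251.
Year 1993: gap = -2.3 × (5.72 - 4.29) = -3.289%, loss ≈ 8033 × 3.289/100 ≈ 264.
Year 1994: gap = -2.3 × (6.98 - 4.29) = -6.187%, loss ≈ 8033 × 6.187/100 ≈ 497.
Total lost output = 371 + 541 + 251 + 264 + 497 = 1924 billion.

£1,924 billion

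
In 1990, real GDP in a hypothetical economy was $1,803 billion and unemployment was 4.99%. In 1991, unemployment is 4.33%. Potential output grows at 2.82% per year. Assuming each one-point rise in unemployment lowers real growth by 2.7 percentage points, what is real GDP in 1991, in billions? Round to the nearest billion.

Δu = 4.33 - 4.99 = -0.66 points.
Okun's law (growth form): g_Y = g_Y* - β × Δu = 2.82 - 2.7 × (-0.66) = 2.82 + 1.782 = 4.602%.
Real GDP in the next year = 1803 × (1 + 4.602/100) = 1803 × 1.04602 ≈ 1886 billion.

$1,886 billion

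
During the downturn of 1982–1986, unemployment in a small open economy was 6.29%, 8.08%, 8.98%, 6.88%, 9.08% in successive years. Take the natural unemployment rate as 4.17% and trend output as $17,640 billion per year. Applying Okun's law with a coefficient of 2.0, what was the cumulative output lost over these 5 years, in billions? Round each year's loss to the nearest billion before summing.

$6,512 billion

Year 1982: gap = -2.0 × (6.29 - 4.17) = -4.24%, loss ≈ 17640 × 4.24/100 ≈ 748.
Year 1983: gap = -2.0 × (8.08 - 4.17) = -7.82%, loss ≈ 17640 × 7.82/100 ≈ 1379.
Year 1984: gap = -2.0 × (8.98 - 4.17) = -9.62%, loss ≈ 17640 × 9.62/100 ≈ 1697.
Year 1985: gap = -2.0 × (6.88 - 4.17) = -5.42%, loss ≈ 17640 × 5.42/100 ≈ 956.
Year 1986: gap = -2.0 × (9.08 - 4.17) = -9.82%, loss ≈ 17640 × 9.82/100 ≈ 1732.
Total lost output = 748 + 1379 + 1697 + 956 + 1732 = 6512 billion.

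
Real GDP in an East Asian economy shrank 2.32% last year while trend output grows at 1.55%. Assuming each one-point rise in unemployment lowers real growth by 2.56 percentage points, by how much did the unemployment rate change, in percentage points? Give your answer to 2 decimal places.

Growth-rate Okun's law: g_Y = g_Y* - β × Δu, so Δu = (g_Y* - g_Y)/β.
Δu = (1.55 + 2.32)/2.56 = 3.87/2.56 = 1.51 percentage points.

1.51 percentage points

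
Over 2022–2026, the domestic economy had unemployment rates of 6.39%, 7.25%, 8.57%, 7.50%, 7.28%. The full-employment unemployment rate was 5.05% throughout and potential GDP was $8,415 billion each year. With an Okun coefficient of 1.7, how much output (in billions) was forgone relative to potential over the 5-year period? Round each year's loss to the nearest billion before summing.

$1,680 billion

Year 2022: gap = -1.7 × (6.39 - 5.05) = -2.278%, loss ≈ 8415 × 2.278/100 ≈ 192.
Year 2023: gap = -1.7 × (7.25 - 5.05) = -3.74%, loss ≈ 8415 × 3.74/100 ≈ 315.
Year 2024: gap = -1.7 × (8.57 - 5.05) = -5.984%, loss ≈ 8415 × 5.984/100 ≈ 504.
Year 2025: gap = -1.7 × (7.5 - 5.05) = -4.165%, loss ≈ 8415 × 4.165/100 ≈ 350.
Year 2026: gap = -1.7 × (7.28 - 5.05) = -3.791%, loss ≈ 8415 × 3.791/100 ≈ 319.
Total lost output = 192 + 315 + 504 + 350 + 319 = 1680 billion.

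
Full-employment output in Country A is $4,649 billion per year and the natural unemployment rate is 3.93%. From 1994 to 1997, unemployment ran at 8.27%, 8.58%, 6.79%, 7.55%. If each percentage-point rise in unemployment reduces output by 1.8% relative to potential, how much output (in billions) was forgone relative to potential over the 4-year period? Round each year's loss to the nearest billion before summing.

$1,294 billion

Year 1994: gap = -1.8 × (8.27 - 3.93) = -7.812%, loss ≈ 4649 × 7.812/100 ≈ 363.
Year 1995: gap = -1.8 × (8.58 - 3.93) = -8.37%, loss ≈ 4649 × 8.37/100 ≈ 389.
Year 1996: gap = -1.8 × (6.79 - 3.93) = -5.148%, loss ≈ 4649 × 5.148/100 ≈ 239.
Year 1997: gap = -1.8 × (7.55 - 3.93) = -6.516%, loss ≈ 4649 × 6.516/100 ≈ 303.
Total lost output = 363 + 389 + 239 + 303 = 1294 billion.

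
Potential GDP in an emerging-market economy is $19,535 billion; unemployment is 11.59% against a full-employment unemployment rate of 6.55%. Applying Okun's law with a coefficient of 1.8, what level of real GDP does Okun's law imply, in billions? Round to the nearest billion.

$17,763 billion

Unemployment gap = 11.59 - 6.55 = 5.04 points, so the output gap is -1.8 × 5.04 = -9.072%.
Actual GDP = 19535 × (1 - 9.072/100) = 19535 × 0.90928 ≈ 17763 billion.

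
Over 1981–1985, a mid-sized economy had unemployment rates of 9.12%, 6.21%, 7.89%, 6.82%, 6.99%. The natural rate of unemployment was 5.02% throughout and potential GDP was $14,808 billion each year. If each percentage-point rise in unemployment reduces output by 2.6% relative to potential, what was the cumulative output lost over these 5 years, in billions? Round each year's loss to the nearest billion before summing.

$4,593 billion

Year 1981: gap = -2.6 × (9.12 - 5.02) = -10.66%, loss ≈ 14808 × 10.66/100 ≈ 1579.
Year 1982: gap = -2.6 × (6.21 - 5.02) = -3.094%, loss ≈ 14808 × 3.094/100 ≈ 458.
Year 1983: gap = -2.6 × (7.89 - 5.02) = -7.462%, loss ≈ 14808 × 7.462/100 ≈ 1105.
Year 1984: gap = -2.6 × (6.82 - 5.02) = -4.68%, loss ≈ 14808 × 4.68/100 ≈ 693.
Year 1985: gap = -2.6 × (6.99 - 5.02) = -5.122%, loss ≈ 14808 × 5.122/100 ≈ 758.
Total lost output = 1579 + 458 + 1105 + 693 + 758 = 4593 billion.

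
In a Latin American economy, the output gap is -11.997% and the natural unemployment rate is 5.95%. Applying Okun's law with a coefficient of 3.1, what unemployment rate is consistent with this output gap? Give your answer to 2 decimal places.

9.82%

From Okun's law, u - u* = -(output gap)/β = -(-11.997)/3.1 = 3.87 points.
So u = 5.95 + 3.87 = 9.82%.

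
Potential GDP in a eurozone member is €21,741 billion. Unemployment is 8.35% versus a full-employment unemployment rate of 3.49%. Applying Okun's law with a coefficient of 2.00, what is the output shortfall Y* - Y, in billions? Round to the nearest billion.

€2,113 billion

Output gap = -2.00 × (8.35 - 3.49) = -2 × 4.86 = -9.72%.
Actual GDP ≈ 21741 × 0.9028 ≈ 19628 billion, so the shortfall is 21741 - 19628 = 2113 billion.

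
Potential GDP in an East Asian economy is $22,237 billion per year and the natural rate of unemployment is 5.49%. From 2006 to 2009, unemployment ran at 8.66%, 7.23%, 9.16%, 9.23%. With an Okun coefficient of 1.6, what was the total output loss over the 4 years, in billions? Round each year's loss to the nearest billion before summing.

Year 2006: gap = -1.6 × (8.66 - 5.49) = -5.072%, loss ≈ 22237 × 5.072/100 ≈ 1128.
Year 2007: gap = -1.6 × (7.23 - 5.49) = -2.784%, loss ≈ 22237 × 2.784/100 ≈ 619.
Year 2008: gap = -1.6 × (9.16 - 5.49) = -5.872%, loss ≈ 22237 × 5.872/100 ≈ 1306.
Year 2009: gap = -1.6 × (9.23 - 5.49) = -5.984%, loss ≈ 22237 × 5.984/100 ≈ 1331.
Total lost output = 1128 + 619 + 1306 + 1331 = 4384 billion.

$4,384 billion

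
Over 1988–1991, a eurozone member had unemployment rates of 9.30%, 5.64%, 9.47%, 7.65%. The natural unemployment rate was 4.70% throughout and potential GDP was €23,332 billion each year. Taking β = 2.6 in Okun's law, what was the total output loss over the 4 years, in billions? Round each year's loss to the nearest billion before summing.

Year 1988: gap = -2.6 × (9.3 - 4.7) = -11.96%, loss ≈ 23332 × 11.96/100 ≈ 2791.
Year 1989: gap = -2.6 × (5.64 - 4.7) = -2.444%, loss ≈ 23332 × 2.444/100 ≈ 570.
Year 1990: gap = -2.6 × (9.47 - 4.7) = -12.402%, loss ≈ 23332 × 12.402/100 ≈ 2894.
Year 1991: gap = -2.6 × (7.65 - 4.7) = -7.67%, loss ≈ 23332 × 7.67/100 ≈ 1790.
Total lost output = 2791 + 570 + 2894 + 1790 = 8045 billion.

€8,045 billion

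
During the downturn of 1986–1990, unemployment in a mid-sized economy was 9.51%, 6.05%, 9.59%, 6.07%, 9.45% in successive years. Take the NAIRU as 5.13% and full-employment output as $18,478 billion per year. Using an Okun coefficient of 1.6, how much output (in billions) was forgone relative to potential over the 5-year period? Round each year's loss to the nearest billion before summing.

$4,441 billion

Year 1986: gap = -1.6 × (9.51 - 5.13) = -7.008%, loss ≈ 18478 × 7.008/100 ≈ 1295.
Year 1987: gap = -1.6 × (6.05 - 5.13) = -1.472%, loss ≈ 18478 × 1.472/100 ≈ 272.
Year 1988: gap = -1.6 × (9.59 - 5.13) = -7.136%, loss ≈ 18478 × 7.136/100 ≈ 1319.
Year 1989: gap = -1.6 × (6.07 - 5.13) = -1.504%, loss ≈ 18478 × 1.504/100 ≈ 278.
Year 1990: gap = -1.6 × (9.45 - 5.13) = -6.912%, loss ≈ 18478 × 6.912/100 ≈ 1277.
Total lost output = 1295 + 272 + 1319 + 278 + 1277 = 4441 billion.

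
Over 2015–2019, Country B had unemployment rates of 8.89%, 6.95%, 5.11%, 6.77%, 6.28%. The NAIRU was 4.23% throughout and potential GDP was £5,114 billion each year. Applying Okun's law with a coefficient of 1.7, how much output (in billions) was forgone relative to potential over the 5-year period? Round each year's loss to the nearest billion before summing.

£1,117 billion

Year 2015: gap = -1.7 × (8.89 - 4.23) = -7.922%, loss ≈ 5114 × 7.922/100 ≈ 405.
Year 2016: gap = -1.7 × (6.95 - 4.23) = -4.624%, loss ≈ 5114 × 4.624/100 ≈ 236.
Year 2017: gap = -1.7 × (5.11 - 4.23) = -1.496%, loss ≈ 5114 × 1.496/100 ≈ 77.
Year 2018: gap = -1.7 × (6.77 - 4.23) = -4.318%, loss ≈ 5114 × 4.318/100 ≈ 221.
Year 2019: gap = -1.7 × (6.28 - 4.23) = -3.485%, loss ≈ 5114 × 3.485/100 ≈ 178.
Total lost output = 405 + 236 + 77 + 221 + 178 = 1117 billion.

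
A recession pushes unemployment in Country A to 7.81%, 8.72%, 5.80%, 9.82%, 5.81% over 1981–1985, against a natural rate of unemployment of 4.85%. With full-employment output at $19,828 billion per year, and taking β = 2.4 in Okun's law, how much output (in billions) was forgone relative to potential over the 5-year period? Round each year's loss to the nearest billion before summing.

Year 1981: gap = -2.4 × (7.81 - 4.85) = -7.104%, loss ≈ 19828 × 7.104/100 ≈ 1409.
Year 1982: gap = -2.4 × (8.72 - 4.85) = -9.288%, loss ≈ 19828 × 9.288/100 ≈ 1842.
Year 1983: gap = -2.4 × (5.8 - 4.85) = -2.28%, loss ≈ 19828 × 2.28/100 ≈ 452.
Year 1984: gap = -2.4 × (9.82 - 4.85) = -11.928%, loss ≈ 19828 × 11.928/100 ≈ 2365.
Year 1985: gap = -2.4 × (5.81 - 4.85) = -2.304%, loss ≈ 19828 × 2.304/100 ≈ 457.
Total lost output = 1409 + 1842 + 452 + 2365 + 457 = 6525 billion.

$6,525 billion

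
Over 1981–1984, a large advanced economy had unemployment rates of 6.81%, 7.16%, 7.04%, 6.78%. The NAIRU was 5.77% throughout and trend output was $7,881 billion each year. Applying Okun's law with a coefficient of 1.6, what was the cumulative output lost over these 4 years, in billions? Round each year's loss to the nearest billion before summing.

Year 1981: gap = -1.6 × (6.81 - 5.77) = -1.664%, loss ≈ 7881 × 1.664/100 ≈ 131.
Year 1982: gap = -1.6 × (7.16 - 5.77) = -2.224%, loss ≈ 7881 × 2.224/100 ≈ 175.
Year 1983: gap = -1.6 × (7.04 - 5.77) = -2.032%, loss ≈ 7881 × 2.032/100 ≈ 160.
Year 1984: gap = -1.6 × (6.78 - 5.77) = -1.616%, loss ≈ 7881 × 1.616/100 ≈ 127.
Total lost output = 131 + 175 + 160 + 127 = 593 billion.

$593 billion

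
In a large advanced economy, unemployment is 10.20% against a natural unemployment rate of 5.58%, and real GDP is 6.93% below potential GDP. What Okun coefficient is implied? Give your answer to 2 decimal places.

β ≈ 1.50

Okun's law: output gap = -β × (u - u*).
-6.93 = -β × (10.2 - 5.58) = -β × 4.62, so β = 6.93/4.62 = 1.50.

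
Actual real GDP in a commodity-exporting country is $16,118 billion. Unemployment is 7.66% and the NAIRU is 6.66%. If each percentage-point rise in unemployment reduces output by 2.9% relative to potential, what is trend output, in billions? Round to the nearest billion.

$16,599 billion

Unemployment gap = 7.66 - 6.66 = 1 point, so output gap = -2.9 × 1 = -2.9%.
Since Y = Y* × (1 + gap/100), Y* = 16118/0.971 ≈ 16599 billion.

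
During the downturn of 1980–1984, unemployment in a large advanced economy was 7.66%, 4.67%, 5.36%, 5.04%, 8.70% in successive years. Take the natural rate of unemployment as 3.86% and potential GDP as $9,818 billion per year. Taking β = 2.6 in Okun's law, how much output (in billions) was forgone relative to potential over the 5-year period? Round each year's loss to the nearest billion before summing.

$3,096 billion

Year 1980: gap = -2.6 × (7.66 - 3.86) = -9.88%, loss ≈ 9818 × 9.88/100 ≈ 970.
Year 1981: gap = -2.6 × (4.67 - 3.86) = -2.106%, loss ≈ 9818 × 2.106/100 ≈ 207.
Year 1982: gap = -2.6 × (5.36 - 3.86) = -3.9%, loss ≈ 9818 × 3.9/100 ≈ 383.
Year 1983: gap = -2.6 × (5.04 - 3.86) = -3.068%, loss ≈ 9818 × 3.068/100 ≈ 301.
Year 1984: gap = -2.6 × (8.7 - 3.86) = -12.584%, loss ≈ 9818 × 12.584/100 ≈ 1235.
Total lost output = 970 + 207 + 383 + 301 + 1235 = 3096 billion.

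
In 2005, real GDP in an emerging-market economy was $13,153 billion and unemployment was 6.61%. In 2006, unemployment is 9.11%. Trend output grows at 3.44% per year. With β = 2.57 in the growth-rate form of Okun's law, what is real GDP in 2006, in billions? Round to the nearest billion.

$12,760 billion

Δu = 9.11 - 6.61 = 2.5 points.
Okun's law (growth form): g_Y = g_Y* - β × Δu = 3.44 - 2.57 × (2.50) = 3.44 - 6.425 = -2.985%.
Real GDP in the next year = 13153 × (1 - 2.985/100) = 13153 × 0.97015 ≈ 12760 billion.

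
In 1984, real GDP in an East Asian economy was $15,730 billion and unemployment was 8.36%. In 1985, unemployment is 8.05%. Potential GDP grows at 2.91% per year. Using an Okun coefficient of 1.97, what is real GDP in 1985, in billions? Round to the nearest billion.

Δu = 8.05 - 8.36 = -0.31 points.
Okun's law (growth form): g_Y = g_Y* - β × Δu = 2.91 - 1.97 × (-0.31) = 2.91 + 0.6107 = 3.5207%.
Real GDP in the next year = 15730 × (1 + 3.5207/100) = 15730 × 1.035207 ≈ 16284 billion.

$16,284 billion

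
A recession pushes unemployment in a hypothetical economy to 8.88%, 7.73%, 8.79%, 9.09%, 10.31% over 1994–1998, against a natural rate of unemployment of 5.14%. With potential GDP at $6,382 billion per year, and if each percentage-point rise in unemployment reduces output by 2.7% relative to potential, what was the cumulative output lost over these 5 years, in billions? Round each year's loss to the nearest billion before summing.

$3,291 billion

Year 1994: gap = -2.7 × (8.88 - 5.14) = -10.098%, loss ≈ 6382 × 10.098/100 ≈ 644.
Year 1995: gap = -2.7 × (7.73 - 5.14) = -6.993%, loss ≈ 6382 × 6.993/100 ≈ 446.
Year 1996: gap = -2.7 × (8.79 - 5.14) = -9.855%, loss ≈ 6382 × 9.855/100 ≈ 629.
Year 1997: gap = -2.7 × (9.09 - 5.14) = -10.665%, loss ≈ 6382 × 10.665/100 ≈ 681.
Year 1998: gap = -2.7 × (10.31 - 5.14) = -13.959%, loss ≈ 6382 × 13.959/100 ≈ 891.
Total lost output = 644 + 446 + 629 + 681 + 891 = 3291 billion.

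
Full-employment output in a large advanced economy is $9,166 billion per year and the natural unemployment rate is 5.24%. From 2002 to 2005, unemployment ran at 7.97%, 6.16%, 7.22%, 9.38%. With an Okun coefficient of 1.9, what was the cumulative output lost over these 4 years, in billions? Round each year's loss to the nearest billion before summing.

$1,701 billion

Year 2002: gap = -1.9 × (7.97 - 5.24) = -5.187%, loss ≈ 9166 × 5.187/100 ≈ 475.
Year 2003: gap = -1.9 × (6.16 - 5.24) = -1.748%, loss ≈ 9166 × 1.748/100 ≈ 160.
Year 2004: gap = -1.9 × (7.22 - 5.24) = -3.762%, loss ≈ 9166 × 3.762/100 ≈ 345.
Year 2005: gap = -1.9 × (9.38 - 5.24) = -7.866%, loss ≈ 9166 × 7.866/100 ≈ 721.
Total lost output = 475 + 160 + 345 + 721 = 1701 billion.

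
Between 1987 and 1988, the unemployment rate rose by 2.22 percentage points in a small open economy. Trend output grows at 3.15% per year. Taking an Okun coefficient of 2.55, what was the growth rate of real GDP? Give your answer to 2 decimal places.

-2.51%

Growth-rate Okun's law: g_Y = g_Y* - β × Δu.
g_Y = 3.15 - 2.55 × (2.22) = 3.15 - 5.661 = -2.511%, i.e. -2.51% to 2 d.p.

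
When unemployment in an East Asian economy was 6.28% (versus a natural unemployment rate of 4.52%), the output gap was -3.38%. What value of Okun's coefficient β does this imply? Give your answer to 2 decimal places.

Okun's law: output gap = -β × (u - u*).
-3.38 = -β × (6.28 - 4.52) = -β × 1.76, so β = 3.38/1.76 = 1.92.

β ≈ 1.92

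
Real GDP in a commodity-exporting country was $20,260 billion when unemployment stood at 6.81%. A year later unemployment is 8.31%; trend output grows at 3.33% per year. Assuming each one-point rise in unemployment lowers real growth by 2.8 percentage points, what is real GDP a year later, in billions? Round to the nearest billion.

Δu = 8.31 - 6.81 = 1.5 points.
Okun's law (growth form): g_Y = g_Y* - β × Δu = 3.33 - 2.8 × (1.50) = 3.33 - 4.2 = -0.87%.
Real GDP in the next year = 20260 × (1 - 0.87/100) = 20260 × 0.9913 ≈ 20084 billion.

$20,084 billion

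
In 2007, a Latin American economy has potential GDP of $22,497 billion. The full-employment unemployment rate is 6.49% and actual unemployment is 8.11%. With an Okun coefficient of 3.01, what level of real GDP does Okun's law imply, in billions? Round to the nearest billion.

Unemployment gap = 8.11 - 6.49 = 1.62 points, so the output gap is -3.01 × 1.62 = -4.8762%.
Actual GDP = 22497 × (1 - 4.8762/100) = 22497 × 0.951238 ≈ 21400 billion.

$21,400 billion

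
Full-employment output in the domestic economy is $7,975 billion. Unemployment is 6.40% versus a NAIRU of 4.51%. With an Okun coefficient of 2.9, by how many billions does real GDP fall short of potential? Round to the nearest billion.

$437 billion

Output gap = -2.9 × (6.4 - 4.51) = -2.9 × 1.89 = -5.481%.
Actual GDP ≈ 7975 × 0.94519 ≈ 7538 billion, so the shortfall is 7975 - 7538 = 437 billion.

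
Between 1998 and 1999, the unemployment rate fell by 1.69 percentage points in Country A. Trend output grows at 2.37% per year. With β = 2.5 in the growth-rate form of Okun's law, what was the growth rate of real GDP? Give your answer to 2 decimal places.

Growth-rate Okun's law: g_Y = g_Y* - β × Δu.
g_Y = 2.37 - 2.5 × (-1.69) = 2.37 + 4.225 = 6.595%, i.e. 6.60% to 2 d.p.

6.60%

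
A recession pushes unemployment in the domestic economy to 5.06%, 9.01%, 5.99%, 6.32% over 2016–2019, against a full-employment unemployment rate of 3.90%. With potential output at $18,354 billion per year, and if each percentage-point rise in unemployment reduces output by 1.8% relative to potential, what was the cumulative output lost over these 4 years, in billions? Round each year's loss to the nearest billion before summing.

$3,561 billion

Year 2016: gap = -1.8 × (5.06 - 3.9) = -2.088%, loss ≈ 18354 × 2.088/100 ≈ 383.
Year 2017: gap = -1.8 × (9.01 - 3.9) = -9.198%, loss ≈ 18354 × 9.198/100 ≈ 1688.
Year 2018: gap = -1.8 × (5.99 - 3.9) = -3.762%, loss ≈ 18354 × 3.762/100 ≈ 690.
Year 2019: gap = -1.8 × (6.32 - 3.9) = -4.356%, loss ≈ 18354 × 4.356/100 ≈ 800.
Total lost output = 383 + 1688 + 690 + 800 = 3561 billion.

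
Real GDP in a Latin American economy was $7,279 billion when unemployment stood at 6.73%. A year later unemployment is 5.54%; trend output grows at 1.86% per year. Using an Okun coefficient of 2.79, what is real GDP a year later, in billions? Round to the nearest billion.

Δu = 5.54 - 6.73 = -1.19 points.
Okun's law (growth form): g_Y = g_Y* - β × Δu = 1.86 - 2.79 × (-1.19) = 1.86 + 3.3201 = 5.1801%.
Real GDP in the next year = 7279 × (1 + 5.1801/100) = 7279 × 1.051801 ≈ 7656 billion.

$7,656 billion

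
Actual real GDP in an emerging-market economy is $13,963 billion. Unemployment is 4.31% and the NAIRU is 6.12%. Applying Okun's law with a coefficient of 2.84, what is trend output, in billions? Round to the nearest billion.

$13,280 billion

Unemployment gap = 4.31 - 6.12 = -1.81 points, so output gap = -2.84 × (-1.81) = 5.1404%.
Since Y = Y* × (1 + gap/100), Y* = 13963/1.051404 ≈ 13280 billion.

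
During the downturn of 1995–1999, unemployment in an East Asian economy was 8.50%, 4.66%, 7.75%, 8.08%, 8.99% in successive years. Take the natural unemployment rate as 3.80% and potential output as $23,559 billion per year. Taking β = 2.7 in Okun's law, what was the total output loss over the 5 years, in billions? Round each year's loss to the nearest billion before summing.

Year 1995: gap = -2.7 × (8.5 - 3.8) = -12.69%, loss ≈ 23559 × 12.69/100 ≈ 2990.
Year 1996: gap = -2.7 × (4.66 - 3.8) = -2.322%, loss ≈ 23559 × 2.322/100 ≈ 547.
Year 1997: gap = -2.7 × (7.75 - 3.8) = -10.665%, loss ≈ 23559 × 10.665/100 ≈ 2513.
Year 1998: gap = -2.7 × (8.08 - 3.8) = -11.556%, loss ≈ 23559 × 11.556/100 ≈ 2722.
Year 1999: gap = -2.7 × (8.99 - 3.8) = -14.013%, loss ≈ 23559 × 14.013/100 ≈ 3301.
Total lost output = 2990 + 547 + 2513 + 2722 + 3301 = 12073 billion.

$12,073 billion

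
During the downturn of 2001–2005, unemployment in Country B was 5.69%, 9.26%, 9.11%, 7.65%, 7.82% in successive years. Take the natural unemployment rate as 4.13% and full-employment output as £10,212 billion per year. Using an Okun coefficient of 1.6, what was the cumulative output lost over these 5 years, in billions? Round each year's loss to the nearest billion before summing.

Year 2001: gap = -1.6 × (5.69 - 4.13) = -2.496%, loss ≈ 10212 × 2.496/100 ≈ 255.
Year 2002: gap = -1.6 × (9.26 - 4.13) = -8.208%, loss ≈ 10212 × 8.208/100 ≈ 838.
Year 2003: gap = -1.6 × (9.11 - 4.13) = -7.968%, loss ≈ 10212 × 7.968/100 ≈ 814.
Year 2004: gap = -1.6 × (7.65 - 4.13) = -5.632%, loss ≈ 10212 × 5.632/100 ≈ 575.
Year 2005: gap = -1.6 × (7.82 - 4.13) = -5.904%, loss ≈ 10212 × 5.904/100 ≈ 603.
Total lost output = 255 + 838 + 814 + 575 + 603 = 3085 billion.

£3,085 billion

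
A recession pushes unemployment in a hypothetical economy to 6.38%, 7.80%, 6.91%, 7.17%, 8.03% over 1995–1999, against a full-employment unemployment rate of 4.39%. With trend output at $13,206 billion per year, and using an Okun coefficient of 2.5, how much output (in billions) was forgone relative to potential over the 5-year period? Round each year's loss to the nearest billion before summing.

$4,735 billion

Year 1995: gap = -2.5 × (6.38 - 4.39) = -4.975%, loss ≈ 13206 × 4.975/100 ≈ 657.
Year 1996: gap = -2.5 × (7.8 - 4.39) = -8.525%, loss ≈ 13206 × 8.525/100 ≈ 1126.
Year 1997: gap = -2.5 × (6.91 - 4.39) = -6.3%, loss ≈ 13206 × 6.3/100 ≈ 832.
Year 1998: gap = -2.5 × (7.17 - 4.39) = -6.95%, loss ≈ 13206 × 6.95/100 ≈ 918.
Year 1999: gap = -2.5 × (8.03 - 4.39) = -9.1%, loss ≈ 13206 × 9.1/100 ≈ 1202.
Total lost output = 657 + 1126 + 832 + 918 + 1202 = 4735 billion.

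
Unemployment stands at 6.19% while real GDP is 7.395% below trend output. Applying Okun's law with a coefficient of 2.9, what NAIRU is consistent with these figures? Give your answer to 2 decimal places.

From Okun's law, u - u* = -(output gap)/β = -(-7.395)/2.9 = 2.55 points.
So u* = 6.19 - 2.55 = 3.64%.

3.64%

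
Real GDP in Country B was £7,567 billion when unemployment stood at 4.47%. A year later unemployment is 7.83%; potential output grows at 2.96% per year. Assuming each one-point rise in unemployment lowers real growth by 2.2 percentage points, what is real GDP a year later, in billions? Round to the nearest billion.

Δu = 7.83 - 4.47 = 3.36 points.
Okun's law (growth form): g_Y = g_Y* - β × Δu = 2.96 - 2.2 × (3.36) = 2.96 - 7.392 = -4.432%.
Real GDP in the next year = 7567 × (1 - 4.432/100) = 7567 × 0.95568 ≈ 7232 billion.

£7,232 billion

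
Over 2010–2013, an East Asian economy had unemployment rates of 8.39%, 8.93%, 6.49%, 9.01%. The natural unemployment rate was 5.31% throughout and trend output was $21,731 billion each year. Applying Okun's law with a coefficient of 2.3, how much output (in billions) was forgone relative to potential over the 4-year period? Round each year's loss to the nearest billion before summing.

$5,787 billion

Year 2010: gap = -2.3 × (8.39 - 5.31) = -7.084%, loss ≈ 21731 × 7.084/100 ≈ 1539.
Year 2011: gap = -2.3 × (8.93 - 5.31) = -8.326%, loss ≈ 21731 × 8.326/100 ≈ 1809.
Year 2012: gap = -2.3 × (6.49 - 5.31) = -2.714%, loss ≈ 21731 × 2.714/100 ≈ 590.
Year 2013: gap = -2.3 × (9.01 - 5.31) = -8.51%, loss ≈ 21731 × 8.51/100 ≈ 1849.
Total lost output = 1539 + 1809 + 590 + 1849 = 5787 billion.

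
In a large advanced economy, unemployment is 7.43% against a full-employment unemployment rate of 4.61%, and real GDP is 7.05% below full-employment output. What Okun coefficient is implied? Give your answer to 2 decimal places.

β ≈ 2.50

Okun's law: output gap = -β × (u - u*).
-7.05 = -β × (7.43 - 4.61) = -β × 2.82, so β = 7.05/2.82 = 2.50.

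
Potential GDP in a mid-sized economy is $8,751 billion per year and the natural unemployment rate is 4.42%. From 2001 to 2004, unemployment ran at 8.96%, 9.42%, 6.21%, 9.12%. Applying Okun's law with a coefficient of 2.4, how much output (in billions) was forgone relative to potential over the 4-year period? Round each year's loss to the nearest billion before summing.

$3,367 billion

Year 2001: gap = -2.4 × (8.96 - 4.42) = -10.896%, loss ≈ 8751 × 10.896/100 ≈ 954.
Year 2002: gap = -2.4 × (9.42 - 4.42) = -12%, loss ≈ 8751 × 12/100 ≈ 1050.
Year 2003: gap = -2.4 × (6.21 - 4.42) = -4.296%, loss ≈ 8751 × 4.296/100 ≈ 376.
Year 2004: gap = -2.4 × (9.12 - 4.42) = -11.28%, loss ≈ 8751 × 11.28/100 ≈ 987.
Total lost output = 954 + 1050 + 376 + 987 = 3367 billion.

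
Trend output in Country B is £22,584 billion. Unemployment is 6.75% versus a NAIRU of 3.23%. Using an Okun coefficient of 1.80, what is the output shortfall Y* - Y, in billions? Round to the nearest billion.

£1,431 billion

Output gap = -1.80 × (6.75 - 3.23) = -1.8 × 3.52 = -6.336%.
Actual GDP ≈ 22584 × 0.93664 ≈ 21153 billion, so the shortfall is 22584 - 21153 = 1431 billion.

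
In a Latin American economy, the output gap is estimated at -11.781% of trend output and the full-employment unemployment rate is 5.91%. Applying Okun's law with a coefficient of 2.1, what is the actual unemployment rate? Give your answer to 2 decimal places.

11.52%

From Okun's law, u - u* = -(output gap)/β = -(-11.781)/2.1 = 5.61 points.
So u = 5.91 + 5.61 = 11.52%.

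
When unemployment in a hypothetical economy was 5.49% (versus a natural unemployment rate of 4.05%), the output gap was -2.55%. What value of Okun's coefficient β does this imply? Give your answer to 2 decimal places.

β ≈ 1.77

Okun's law: output gap = -β × (u - u*).
-2.55 = -β × (5.49 - 4.05) = -β × 1.44, so β = 2.55/1.44 = 1.77.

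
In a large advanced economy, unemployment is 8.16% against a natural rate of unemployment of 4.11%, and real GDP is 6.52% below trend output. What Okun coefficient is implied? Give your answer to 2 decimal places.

Okun's law: output gap = -β × (u - u*).
-6.52 = -β × (8.16 - 4.11) = -β × 4.05, so β = 6.52/4.05 = 1.61.

β ≈ 1.61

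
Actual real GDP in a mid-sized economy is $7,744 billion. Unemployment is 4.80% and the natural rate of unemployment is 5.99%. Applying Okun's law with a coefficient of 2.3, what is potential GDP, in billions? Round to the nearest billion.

$7,538 billion

Unemployment gap = 4.8 - 5.99 = -1.19 points, so output gap = -2.3 × (-1.19) = 2.737%.
Since Y = Y* × (1 + gap/100), Y* = 7744/1.02737 ≈ 7538 billion.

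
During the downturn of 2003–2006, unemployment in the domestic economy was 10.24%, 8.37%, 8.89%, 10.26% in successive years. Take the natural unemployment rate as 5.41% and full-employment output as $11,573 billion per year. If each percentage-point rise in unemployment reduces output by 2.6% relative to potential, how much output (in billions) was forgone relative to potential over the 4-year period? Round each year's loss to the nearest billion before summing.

$4,850 billion

Year 2003: gap = -2.6 × (10.24 - 5.41) = -12.558%, loss ≈ 11573 × 12.558/100 ≈ 1453.
Year 2004: gap = -2.6 × (8.37 - 5.41) = -7.696%, loss ≈ 11573 × 7.696/100 ≈ 891.
Year 2005: gap = -2.6 × (8.89 - 5.41) = -9.048%, loss ≈ 11573 × 9.048/100 ≈ 1047.
Year 2006: gap = -2.6 × (10.26 - 5.41) = -12.61%, loss ≈ 11573 × 12.61/100 ≈ 1459.
Total lost output = 1453 + 891 + 1047 + 1459 = 4850 billion.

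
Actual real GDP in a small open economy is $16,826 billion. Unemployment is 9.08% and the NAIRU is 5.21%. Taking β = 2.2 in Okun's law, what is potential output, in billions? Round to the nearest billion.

Unemployment gap = 9.08 - 5.21 = 3.87 points, so output gap = -2.2 × 3.87 = -8.514%.
Since Y = Y* × (1 + gap/100), Y* = 16826/0.91486 ≈ 18392 billion.

$18,392 billion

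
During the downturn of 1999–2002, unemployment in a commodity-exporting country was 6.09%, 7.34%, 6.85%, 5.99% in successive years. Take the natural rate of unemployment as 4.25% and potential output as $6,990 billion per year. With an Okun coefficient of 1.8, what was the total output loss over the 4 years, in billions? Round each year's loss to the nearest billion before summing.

$1,167 billion

Year 1999: gap = -1.8 × (6.09 - 4.25) = -3.312%, loss ≈ 6990 × 3.312/100 ≈ 232.
Year 2000: gap = -1.8 × (7.34 - 4.25) = -5.562%, loss ≈ 6990 × 5.562/100 ≈ 389.
Year 2001: gap = -1.8 × (6.85 - 4.25) = -4.68%, loss ≈ 6990 × 4.68/100 ≈ 327.
Year 2002: gap = -1.8 × (5.99 - 4.25) = -3.132%, loss ≈ 6990 × 3.132/100 ≈ 219.
Total lost output = 232 + 389 + 327 + 219 = 1167 billion.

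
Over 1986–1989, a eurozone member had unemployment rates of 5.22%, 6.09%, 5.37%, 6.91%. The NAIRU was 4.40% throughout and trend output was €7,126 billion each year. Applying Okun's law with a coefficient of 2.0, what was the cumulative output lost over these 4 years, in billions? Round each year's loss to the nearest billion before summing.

Year 1986: gap = -2.0 × (5.22 - 4.4) = -1.64%, loss ≈ 7126 × 1.64/100 ≈ 117.
Year 1987: gap = -2.0 × (6.09 - 4.4) = -3.38%, loss ≈ 7126 × 3.38/100 ≈ 241.
Year 1988: gap = -2.0 × (5.37 - 4.4) = -1.94%, loss ≈ 7126 × 1.94/100 ≈ 138.
Year 1989: gap = -2.0 × (6.91 - 4.4) = -5.02%, loss ≈ 7126 × 5.02/100 ≈ 358.
Total lost output = 117 + 241 + 138 + 358 = 854 billion.

€854 billion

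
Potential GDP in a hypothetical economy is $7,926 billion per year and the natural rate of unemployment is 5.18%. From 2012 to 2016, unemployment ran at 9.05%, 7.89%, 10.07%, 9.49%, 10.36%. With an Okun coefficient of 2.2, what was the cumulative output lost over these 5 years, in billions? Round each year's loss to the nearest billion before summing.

Year 2012: gap = -2.2 × (9.05 - 5.18) = -8.514%, loss ≈ 7926 × 8.514/100 ≈ 675.
Year 2013: gap = -2.2 × (7.89 - 5.18) = -5.962%, loss ≈ 7926 × 5.962/100 ≈ 473.
Year 2014: gap = -2.2 × (10.07 - 5.18) = -10.758%, loss ≈ 7926 × 10.758/100 ≈ 853.
Year 2015: gap = -2.2 × (9.49 - 5.18) = -9.482%, loss ≈ 7926 × 9.482/100 ≈ 752.
Year 2016: gap = -2.2 × (10.36 - 5.18) = -11.396%, loss ≈ 7926 × 11.396/100 ≈ 903.
Total lost output = 675 + 473 + 853 + 752 + 903 = 3656 billion.

$3,656 billion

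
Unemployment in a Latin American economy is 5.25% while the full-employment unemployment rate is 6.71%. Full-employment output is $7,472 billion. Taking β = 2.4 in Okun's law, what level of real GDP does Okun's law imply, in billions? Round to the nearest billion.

Unemployment gap = 5.25 - 6.71 = -1.46 points, so the output gap is -2.4 × (-1.46) = 3.504%.
Actual GDP = 7472 × (1 + 3.504/100) = 7472 × 1.03504 ≈ 7734 billion.

$7,734 billion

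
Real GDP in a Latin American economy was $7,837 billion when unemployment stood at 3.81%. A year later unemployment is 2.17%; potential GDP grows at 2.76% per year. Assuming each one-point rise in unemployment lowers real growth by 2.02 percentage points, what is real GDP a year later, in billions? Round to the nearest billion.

Δu = 2.17 - 3.81 = -1.64 points.
Okun's law (growth form): g_Y = g_Y* - β × Δu = 2.76 - 2.02 × (-1.64) = 2.76 + 3.3128 = 6.0728%.
Real GDP in the next year = 7837 × (1 + 6.0728/100) = 7837 × 1.060728 ≈ 8313 billion.

$8,313 billion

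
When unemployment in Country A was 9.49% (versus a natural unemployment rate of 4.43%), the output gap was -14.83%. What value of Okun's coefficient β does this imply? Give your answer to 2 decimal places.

β ≈ 2.93

Okun's law: output gap = -β × (u - u*).
-14.83 = -β × (9.49 - 4.43) = -β × 5.06, so β = 14.83/5.06 = 2.93.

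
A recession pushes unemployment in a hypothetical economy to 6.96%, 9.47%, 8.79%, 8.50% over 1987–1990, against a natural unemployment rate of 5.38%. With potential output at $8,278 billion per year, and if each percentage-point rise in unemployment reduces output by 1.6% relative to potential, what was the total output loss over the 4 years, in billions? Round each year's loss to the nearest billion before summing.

$1,616 billion

Year 1987: gap = -1.6 × (6.96 - 5.38) = -2.528%, loss ≈ 8278 × 2.528/100 ≈ 209.
Year 1988: gap = -1.6 × (9.47 - 5.38) = -6.544%, loss ≈ 8278 × 6.544/100 ≈ 542.
Year 1989: gap = -1.6 × (8.79 - 5.38) = -5.456%, loss ≈ 8278 × 5.456/100 ≈ 452.
Year 1990: gap = -1.6 × (8.5 - 5.38) = -4.992%, loss ≈ 8278 × 4.992/100 ≈ 413.
Total lost output = 209 + 542 + 452 + 413 = 1616 billion.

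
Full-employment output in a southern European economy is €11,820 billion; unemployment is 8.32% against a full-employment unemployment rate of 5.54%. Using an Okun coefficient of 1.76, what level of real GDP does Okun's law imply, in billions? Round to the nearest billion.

€11,242 billion

Unemployment gap = 8.32 - 5.54 = 2.78 points, so the output gap is -1.76 × 2.78 = -4.8928%.
Actual GDP = 11820 × (1 - 4.8928/100) = 11820 × 0.951072 ≈ 11242 billion.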